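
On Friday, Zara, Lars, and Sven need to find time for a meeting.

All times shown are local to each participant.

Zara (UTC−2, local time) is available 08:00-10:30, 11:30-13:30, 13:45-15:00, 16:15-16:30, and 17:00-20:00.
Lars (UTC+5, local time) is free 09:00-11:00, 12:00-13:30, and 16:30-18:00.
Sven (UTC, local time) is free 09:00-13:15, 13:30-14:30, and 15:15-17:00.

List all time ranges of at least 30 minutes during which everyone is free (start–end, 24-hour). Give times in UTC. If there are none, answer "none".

11:30–12:30

Zara → UTC: 10:00–12:30, 13:30–15:30, 15:45–17:00, 18:15–18:30, 19:00–22:00.
Lars → UTC: 04:00–06:00, 07:00–08:30, 11:30–13:00.
Sven → UTC: 09:00–13:15, 13:30–14:30, 15:15–17:00.
Zara ∩ Lars: 11:30–12:30.
Zara ∩ Lars ∩ Sven: 11:30–12:30.
Windows ≥ 30 min: 11:30–12:30.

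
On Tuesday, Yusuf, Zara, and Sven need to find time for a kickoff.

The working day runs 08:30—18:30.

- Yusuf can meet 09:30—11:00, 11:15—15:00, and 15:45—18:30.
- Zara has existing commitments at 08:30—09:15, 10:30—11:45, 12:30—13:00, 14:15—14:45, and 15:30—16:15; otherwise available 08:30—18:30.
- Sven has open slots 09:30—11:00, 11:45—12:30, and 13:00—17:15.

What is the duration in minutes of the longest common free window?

75 minutes

Zara free within 08:30–18:30: 09:15–10:30, 11:45–12:30, 13:00–14:15, 14:45–15:30, 16:15–18:30.
Yusuf ∩ Zara: 09:30–10:30, 11:45–12:30, 13:00–14:15, 14:45–15:00, 16:15–18:30.
Yusuf ∩ Zara ∩ Sven: 09:30–10:30, 11:45–12:30, 13:00–14:15, 14:45–15:00, 16:15–17:15.
Common window lengths: 60, 45, 75, 15, 60 min; longest is 75.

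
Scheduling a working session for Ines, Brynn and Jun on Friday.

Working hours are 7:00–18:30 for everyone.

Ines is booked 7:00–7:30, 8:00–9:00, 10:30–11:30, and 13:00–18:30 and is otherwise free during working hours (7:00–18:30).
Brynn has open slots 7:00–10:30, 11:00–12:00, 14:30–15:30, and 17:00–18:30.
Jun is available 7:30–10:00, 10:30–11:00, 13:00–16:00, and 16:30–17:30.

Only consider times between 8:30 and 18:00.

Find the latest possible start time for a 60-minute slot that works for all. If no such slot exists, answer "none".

Ines free within 07:00–18:30: 07:30–08:00, 09:00–10:30, 11:30–13:00.
Ines ∩ Brynn: 07:30–08:00, 09:00–10:30, 11:30–12:00.
Ines ∩ Brynn ∩ Jun: 07:30–08:00, 09:00–10:00.
Restricted to 08:30–18:00: 09:00–10:00.
Windows ≥ 60 min: 09:00–10:00.
Latest start in the last window 09:00–10:00 is 10:00 − 60 min = 09:00.

09:00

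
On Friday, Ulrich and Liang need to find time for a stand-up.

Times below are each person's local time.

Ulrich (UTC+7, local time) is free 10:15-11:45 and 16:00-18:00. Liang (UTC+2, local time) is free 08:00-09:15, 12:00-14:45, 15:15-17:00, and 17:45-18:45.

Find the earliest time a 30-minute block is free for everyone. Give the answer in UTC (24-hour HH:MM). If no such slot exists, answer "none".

10:00

Ulrich → UTC: 03:15–04:45, 09:00–11:00.
Liang → UTC: 06:00–07:15, 10:00–12:45, 13:15–15:00, 15:45–16:45.
Ulrich ∩ Liang: 10:00–11:00.
Windows ≥ 30 min: 10:00–11:00.
Earliest such window starts at 10:00.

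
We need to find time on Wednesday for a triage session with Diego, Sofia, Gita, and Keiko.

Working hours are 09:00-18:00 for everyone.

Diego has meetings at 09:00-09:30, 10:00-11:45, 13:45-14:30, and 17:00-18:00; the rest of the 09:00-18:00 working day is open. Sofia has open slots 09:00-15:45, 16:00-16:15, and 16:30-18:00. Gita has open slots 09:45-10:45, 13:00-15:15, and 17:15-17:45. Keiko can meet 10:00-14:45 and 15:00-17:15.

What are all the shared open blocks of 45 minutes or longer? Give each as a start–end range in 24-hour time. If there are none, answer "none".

Diego free within 09:00–18:00: 09:30–10:00, 11:45–13:45, 14:30–17:00.
Diego ∩ Sofia: 09:30–10:00, 11:45–13:45, 14:30–15:45, 16:00–16:15, 16:30–17:00.
Diego ∩ Sofia ∩ Gita: 09:45–10:00, 13:00–13:45, 14:30–15:15.
Diego ∩ Sofia ∩ Gita ∩ Keiko: 13:00–13:45, 14:30–14:45, 15:00–15:15.
Windows ≥ 45 min: 13:00–13:45.

13:00–13:45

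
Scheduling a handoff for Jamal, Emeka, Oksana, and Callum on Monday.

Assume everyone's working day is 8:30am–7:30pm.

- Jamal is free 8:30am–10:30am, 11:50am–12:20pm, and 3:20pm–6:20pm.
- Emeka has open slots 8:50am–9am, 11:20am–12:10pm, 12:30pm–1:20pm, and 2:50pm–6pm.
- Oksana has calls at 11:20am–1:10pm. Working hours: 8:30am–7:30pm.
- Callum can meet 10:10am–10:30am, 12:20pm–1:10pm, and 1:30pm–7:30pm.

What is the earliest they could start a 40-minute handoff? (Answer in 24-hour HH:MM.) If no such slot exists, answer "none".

15:20

Oksana free within 08:30–19:30: 08:30–11:20, 13:10–19:30.
Jamal ∩ Emeka: 08:50–09:00, 11:50–12:10, 15:20–18:00.
Jamal ∩ Emeka ∩ Oksana: 08:50–09:00, 15:20–18:00.
Jamal ∩ Emeka ∩ Oksana ∩ Callum: 15:20–18:00.
Windows ≥ 40 min: 15:20–18:00.
Earliest such window starts at 15:20.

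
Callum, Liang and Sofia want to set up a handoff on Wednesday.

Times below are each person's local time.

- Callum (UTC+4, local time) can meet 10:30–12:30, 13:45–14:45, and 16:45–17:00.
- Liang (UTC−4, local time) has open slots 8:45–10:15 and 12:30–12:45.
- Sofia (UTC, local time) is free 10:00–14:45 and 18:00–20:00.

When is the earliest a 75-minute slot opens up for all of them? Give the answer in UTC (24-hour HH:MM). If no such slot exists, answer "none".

none

Callum → UTC: 06:30–08:30, 09:45–10:45, 12:45–13:00.
Liang → UTC: 12:45–14:15, 16:30–16:45.
Sofia → UTC: 10:00–14:45, 18:00–20:00.
Callum ∩ Liang: 12:45–13:00.
Callum ∩ Liang ∩ Sofia: 12:45–13:00.
Windows ≥ 75 min: (none).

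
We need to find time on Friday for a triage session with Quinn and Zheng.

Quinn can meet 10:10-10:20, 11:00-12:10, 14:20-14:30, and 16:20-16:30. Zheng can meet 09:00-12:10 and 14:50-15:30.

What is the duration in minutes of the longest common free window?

Quinn ∩ Zheng: 10:10–10:20, 11:00–12:10.
Common window lengths: 10, 70 min; longest is 70.

70 minutes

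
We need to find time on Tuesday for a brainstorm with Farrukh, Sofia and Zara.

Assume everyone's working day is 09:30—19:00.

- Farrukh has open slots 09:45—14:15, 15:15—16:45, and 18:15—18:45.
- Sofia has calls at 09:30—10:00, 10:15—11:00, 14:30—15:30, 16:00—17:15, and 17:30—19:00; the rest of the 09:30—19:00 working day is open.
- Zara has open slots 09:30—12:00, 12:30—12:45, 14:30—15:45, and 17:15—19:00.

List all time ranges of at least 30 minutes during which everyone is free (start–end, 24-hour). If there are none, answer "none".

Sofia free within 09:30–19:00: 10:00–10:15, 11:00–14:30, 15:30–16:00, 17:15–17:30.
Farrukh ∩ Sofia: 10:00–10:15, 11:00–14:15, 15:30–16:00.
Farrukh ∩ Sofia ∩ Zara: 10:00–10:15, 11:00–12:00, 12:30–12:45, 15:30–15:45.
Windows ≥ 30 min: 11:00–12:00.

11:00–12:00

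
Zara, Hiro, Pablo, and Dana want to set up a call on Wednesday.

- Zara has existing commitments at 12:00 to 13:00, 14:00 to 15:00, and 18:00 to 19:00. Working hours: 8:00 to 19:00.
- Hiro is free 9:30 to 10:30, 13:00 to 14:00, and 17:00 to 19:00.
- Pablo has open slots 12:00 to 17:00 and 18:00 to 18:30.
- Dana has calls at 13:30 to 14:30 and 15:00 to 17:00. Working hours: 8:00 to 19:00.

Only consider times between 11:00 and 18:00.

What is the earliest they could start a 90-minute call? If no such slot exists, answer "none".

Zara free within 08:00–19:00: 08:00–12:00, 13:00–14:00, 15:00–18:00.
Dana free within 08:00–19:00: 08:00–13:30, 14:30–15:00, 17:00–19:00.
Zara ∩ Hiro: 09:30–10:30, 13:00–14:00, 17:00–18:00.
Zara ∩ Hiro ∩ Pablo: 13:00–14:00.
Zara ∩ Hiro ∩ Pablo ∩ Dana: 13:00–13:30.
Restricted to 11:00–18:00: 13:00–13:30.
Windows ≥ 90 min: (none).

none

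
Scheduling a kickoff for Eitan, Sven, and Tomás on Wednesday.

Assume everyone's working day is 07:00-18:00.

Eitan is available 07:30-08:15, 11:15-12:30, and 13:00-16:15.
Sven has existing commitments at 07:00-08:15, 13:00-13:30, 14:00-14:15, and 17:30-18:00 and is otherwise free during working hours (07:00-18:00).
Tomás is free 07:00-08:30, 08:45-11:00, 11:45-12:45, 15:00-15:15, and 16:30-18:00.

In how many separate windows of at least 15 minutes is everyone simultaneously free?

2

Sven free within 07:00–18:00: 08:15–13:00, 13:30–14:00, 14:15–17:30.
Eitan ∩ Sven: 11:15–12:30, 13:30–14:00, 14:15–16:15.
Eitan ∩ Sven ∩ Tomás: 11:45–12:30, 15:00–15:15.
Windows ≥ 15 min: 11:45–12:30, 15:00–15:15.
That's 2 windows.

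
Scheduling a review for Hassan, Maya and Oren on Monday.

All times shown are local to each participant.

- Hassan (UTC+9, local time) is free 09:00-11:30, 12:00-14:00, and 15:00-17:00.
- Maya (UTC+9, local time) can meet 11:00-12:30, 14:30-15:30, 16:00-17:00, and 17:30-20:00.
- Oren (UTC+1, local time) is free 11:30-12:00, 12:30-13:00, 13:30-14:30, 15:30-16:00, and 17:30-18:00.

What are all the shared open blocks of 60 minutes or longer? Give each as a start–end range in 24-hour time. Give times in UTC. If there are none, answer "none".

none

Hassan → UTC: 00:00–02:30, 03:00–05:00, 06:00–08:00.
Maya → UTC: 02:00–03:30, 05:30–06:30, 07:00–08:00, 08:30–11:00.
Oren → UTC: 10:30–11:00, 11:30–12:00, 12:30–13:30, 14:30–15:00, 16:30–17:00.
Hassan ∩ Maya: 02:00–02:30, 03:00–03:30, 06:00–06:30, 07:00–08:00.
Hassan ∩ Maya ∩ Oren: (none).
Windows ≥ 60 min: (none).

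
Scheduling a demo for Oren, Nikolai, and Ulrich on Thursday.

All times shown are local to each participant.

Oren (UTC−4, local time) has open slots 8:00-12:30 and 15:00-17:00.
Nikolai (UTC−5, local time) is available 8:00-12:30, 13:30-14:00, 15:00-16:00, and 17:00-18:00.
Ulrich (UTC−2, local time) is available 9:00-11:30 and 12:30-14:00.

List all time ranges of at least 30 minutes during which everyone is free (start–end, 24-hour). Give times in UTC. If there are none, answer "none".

13:00–13:30, 14:30–16:00

Oren → UTC: 12:00–16:30, 19:00–21:00.
Nikolai → UTC: 13:00–17:30, 18:30–19:00, 20:00–21:00, 22:00–23:00.
Ulrich → UTC: 11:00–13:30, 14:30–16:00.
Oren ∩ Nikolai: 13:00–16:30, 20:00–21:00.
Oren ∩ Nikolai ∩ Ulrich: 13:00–13:30, 14:30–16:00.
Windows ≥ 30 min: 13:00–13:30, 14:30–16:00.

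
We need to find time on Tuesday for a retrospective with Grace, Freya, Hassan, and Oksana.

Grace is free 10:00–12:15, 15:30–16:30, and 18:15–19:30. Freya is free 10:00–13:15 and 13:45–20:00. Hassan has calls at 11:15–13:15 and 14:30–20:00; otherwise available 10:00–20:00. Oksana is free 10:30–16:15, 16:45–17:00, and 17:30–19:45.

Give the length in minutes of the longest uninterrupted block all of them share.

45 minutes

Hassan free within 10:00–20:00: 10:00–11:15, 13:15–14:30.
Grace ∩ Freya: 10:00–12:15, 15:30–16:30, 18:15–19:30.
Grace ∩ Freya ∩ Hassan: 10:00–11:15.
Grace ∩ Freya ∩ Hassan ∩ Oksana: 10:30–11:15.
Single common window of 45 minutes.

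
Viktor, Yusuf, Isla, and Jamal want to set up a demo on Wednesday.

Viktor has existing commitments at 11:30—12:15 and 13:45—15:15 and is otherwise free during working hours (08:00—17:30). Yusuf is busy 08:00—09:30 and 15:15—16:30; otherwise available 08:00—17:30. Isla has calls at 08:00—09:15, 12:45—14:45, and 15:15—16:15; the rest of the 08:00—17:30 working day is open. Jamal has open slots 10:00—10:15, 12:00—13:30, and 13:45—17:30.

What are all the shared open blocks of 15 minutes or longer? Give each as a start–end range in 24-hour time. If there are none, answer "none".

Viktor free within 08:00–17:30: 08:00–11:30, 12:15–13:45, 15:15–17:30.
Yusuf free within 08:00–17:30: 09:30–15:15, 16:30–17:30.
Isla free within 08:00–17:30: 09:15–12:45, 14:45–15:15, 16:15–17:30.
Viktor ∩ Yusuf: 09:30–11:30, 12:15–13:45, 16:30–17:30.
Viktor ∩ Yusuf ∩ Isla: 09:30–11:30, 12:15–12:45, 16:30–17:30.
Viktor ∩ Yusuf ∩ Isla ∩ Jamal: 10:00–10:15, 12:15–12:45, 16:30–17:30.
Windows ≥ 15 min: 10:00–10:15, 12:15–12:45, 16:30–17:30.

10:00–10:15, 12:15–12:45, 16:30–17:30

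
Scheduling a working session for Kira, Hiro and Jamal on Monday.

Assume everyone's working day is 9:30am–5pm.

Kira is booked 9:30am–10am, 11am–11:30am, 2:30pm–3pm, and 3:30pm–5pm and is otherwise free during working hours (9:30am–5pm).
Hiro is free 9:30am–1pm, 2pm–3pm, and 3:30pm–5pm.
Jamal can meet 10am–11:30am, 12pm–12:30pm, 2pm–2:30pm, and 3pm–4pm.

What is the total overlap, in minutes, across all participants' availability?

Kira free within 09:30–17:00: 10:00–11:00, 11:30–14:30, 15:00–15:30.
Kira ∩ Hiro: 10:00–11:00, 11:30–13:00, 14:00–14:30.
Kira ∩ Hiro ∩ Jamal: 10:00–11:00, 12:00–12:30, 14:00–14:30.
Total common minutes: 60 + 30 + 30 = 120.

120 minutes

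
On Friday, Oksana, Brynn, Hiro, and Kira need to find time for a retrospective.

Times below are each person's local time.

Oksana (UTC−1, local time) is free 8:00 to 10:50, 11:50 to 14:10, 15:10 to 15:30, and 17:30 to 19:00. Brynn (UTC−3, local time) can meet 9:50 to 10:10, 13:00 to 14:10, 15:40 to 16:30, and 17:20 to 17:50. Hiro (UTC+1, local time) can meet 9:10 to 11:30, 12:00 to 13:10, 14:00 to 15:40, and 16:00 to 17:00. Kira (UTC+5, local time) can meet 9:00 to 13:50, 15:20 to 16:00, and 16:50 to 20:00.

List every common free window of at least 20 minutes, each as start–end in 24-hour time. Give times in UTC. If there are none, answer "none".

none

Oksana → UTC: 09:00–11:50, 12:50–15:10, 16:10–16:30, 18:30–20:00.
Brynn → UTC: 12:50–13:10, 16:00–17:10, 18:40–19:30, 20:20–20:50.
Hiro → UTC: 08:10–10:30, 11:00–12:10, 13:00–14:40, 15:00–16:00.
Kira → UTC: 04:00–08:50, 10:20–11:00, 11:50–15:00.
Oksana ∩ Brynn: 12:50–13:10, 16:10–16:30, 18:40–19:30.
Oksana ∩ Brynn ∩ Hiro: 13:00–13:10.
Oksana ∩ Brynn ∩ Hiro ∩ Kira: 13:00–13:10.
Windows ≥ 20 min: (none).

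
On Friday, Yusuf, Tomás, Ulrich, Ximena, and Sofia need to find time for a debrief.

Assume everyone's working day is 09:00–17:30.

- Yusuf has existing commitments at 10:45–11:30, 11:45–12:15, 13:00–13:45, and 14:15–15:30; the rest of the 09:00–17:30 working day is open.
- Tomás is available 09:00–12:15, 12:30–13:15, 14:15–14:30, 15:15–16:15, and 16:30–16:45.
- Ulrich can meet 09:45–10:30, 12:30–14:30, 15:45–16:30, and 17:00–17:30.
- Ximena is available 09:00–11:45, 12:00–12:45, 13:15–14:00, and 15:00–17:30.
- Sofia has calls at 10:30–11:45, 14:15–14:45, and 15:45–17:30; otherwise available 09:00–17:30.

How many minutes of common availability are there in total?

60 minutes

Yusuf free within 09:00–17:30: 09:00–10:45, 11:30–11:45, 12:15–13:00, 13:45–14:15, 15:30–17:30.
Sofia free within 09:00–17:30: 09:00–10:30, 11:45–14:15, 14:45–15:45.
Yusuf ∩ Tomás: 09:00–10:45, 11:30–11:45, 12:30–13:00, 15:30–16:15, 16:30–16:45.
Yusuf ∩ Tomás ∩ Ulrich: 09:45–10:30, 12:30–13:00, 15:45–16:15.
Yusuf ∩ Tomás ∩ Ulrich ∩ Ximena: 09:45–10:30, 12:30–12:45, 15:45–16:15.
Yusuf ∩ Tomás ∩ Ulrich ∩ Ximena ∩ Sofia: 09:45–10:30, 12:30–12:45.
Total common minutes: 45 + 15 = 60.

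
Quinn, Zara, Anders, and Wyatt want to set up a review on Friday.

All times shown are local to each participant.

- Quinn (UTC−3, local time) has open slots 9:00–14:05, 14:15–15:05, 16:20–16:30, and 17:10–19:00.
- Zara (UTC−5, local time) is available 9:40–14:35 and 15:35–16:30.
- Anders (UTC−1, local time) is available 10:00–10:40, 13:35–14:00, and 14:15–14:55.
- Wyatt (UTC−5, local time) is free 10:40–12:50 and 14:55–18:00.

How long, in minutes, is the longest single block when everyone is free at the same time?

15 minutes

Quinn → UTC: 12:00–17:05, 17:15–18:05, 19:20–19:30, 20:10–22:00.
Zara → UTC: 14:40–19:35, 20:35–21:30.
Anders → UTC: 11:00–11:40, 14:35–15:00, 15:15–15:55.
Wyatt → UTC: 15:40–17:50, 19:55–23:00.
Quinn ∩ Zara: 14:40–17:05, 17:15–18:05, 19:20–19:30, 20:35–21:30.
Quinn ∩ Zara ∩ Anders: 14:40–15:00, 15:15–15:55.
Quinn ∩ Zara ∩ Anders ∩ Wyatt: 15:40–15:55.
Single common window of 15 minutes.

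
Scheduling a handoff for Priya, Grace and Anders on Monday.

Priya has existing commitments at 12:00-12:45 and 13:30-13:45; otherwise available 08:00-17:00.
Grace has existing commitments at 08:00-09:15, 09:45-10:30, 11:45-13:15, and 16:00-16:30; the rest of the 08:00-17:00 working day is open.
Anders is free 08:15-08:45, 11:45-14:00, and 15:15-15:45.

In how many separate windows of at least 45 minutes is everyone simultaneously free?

0

Priya free within 08:00–17:00: 08:00–12:00, 12:45–13:30, 13:45–17:00.
Grace free within 08:00–17:00: 09:15–09:45, 10:30–11:45, 13:15–16:00, 16:30–17:00.
Priya ∩ Grace: 09:15–09:45, 10:30–11:45, 13:15–13:30, 13:45–16:00, 16:30–17:00.
Priya ∩ Grace ∩ Anders: 13:15–13:30, 13:45–14:00, 15:15–15:45.
Windows ≥ 45 min: (none).
That's 0 windows.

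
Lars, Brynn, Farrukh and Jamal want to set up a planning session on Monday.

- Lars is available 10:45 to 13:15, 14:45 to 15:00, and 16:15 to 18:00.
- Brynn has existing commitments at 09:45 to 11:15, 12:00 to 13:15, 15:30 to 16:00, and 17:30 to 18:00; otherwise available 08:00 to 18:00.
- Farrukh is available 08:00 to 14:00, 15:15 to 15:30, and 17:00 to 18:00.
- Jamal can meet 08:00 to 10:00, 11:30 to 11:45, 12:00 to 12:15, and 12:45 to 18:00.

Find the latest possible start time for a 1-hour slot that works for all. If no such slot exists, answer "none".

Brynn free within 08:00–18:00: 08:00–09:45, 11:15–12:00, 13:15–15:30, 16:00–17:30.
Lars ∩ Brynn: 11:15–12:00, 14:45–15:00, 16:15–17:30.
Lars ∩ Brynn ∩ Farrukh: 11:15–12:00, 17:00–17:30.
Lars ∩ Brynn ∩ Farrukh ∩ Jamal: 11:30–11:45, 17:00–17:30.
Windows ≥ 60 min: (none).

none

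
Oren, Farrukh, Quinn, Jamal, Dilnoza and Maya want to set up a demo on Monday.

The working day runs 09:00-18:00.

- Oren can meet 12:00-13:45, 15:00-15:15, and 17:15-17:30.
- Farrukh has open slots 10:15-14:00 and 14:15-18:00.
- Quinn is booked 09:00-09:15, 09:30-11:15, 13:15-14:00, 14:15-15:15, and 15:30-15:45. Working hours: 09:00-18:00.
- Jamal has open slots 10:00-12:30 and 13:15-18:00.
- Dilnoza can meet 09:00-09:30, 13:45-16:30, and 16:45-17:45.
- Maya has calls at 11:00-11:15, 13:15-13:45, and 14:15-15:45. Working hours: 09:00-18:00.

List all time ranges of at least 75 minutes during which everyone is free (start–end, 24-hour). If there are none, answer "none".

Quinn free within 09:00–18:00: 09:15–09:30, 11:15–13:15, 14:00–14:15, 15:15–15:30, 15:45–18:00.
Maya free within 09:00–18:00: 09:00–11:00, 11:15–13:15, 13:45–14:15, 15:45–18:00.
Oren ∩ Farrukh: 12:00–13:45, 15:00–15:15, 17:15–17:30.
Oren ∩ Farrukh ∩ Quinn: 12:00–13:15, 17:15–17:30.
Oren ∩ Farrukh ∩ Quinn ∩ Jamal: 12:00–12:30, 17:15–17:30.
Oren ∩ Farrukh ∩ Quinn ∩ Jamal ∩ Dilnoza: 17:15–17:30.
Oren ∩ Farrukh ∩ Quinn ∩ Jamal ∩ Dilnoza ∩ Maya: 17:15–17:30.
Windows ≥ 75 min: (none).

none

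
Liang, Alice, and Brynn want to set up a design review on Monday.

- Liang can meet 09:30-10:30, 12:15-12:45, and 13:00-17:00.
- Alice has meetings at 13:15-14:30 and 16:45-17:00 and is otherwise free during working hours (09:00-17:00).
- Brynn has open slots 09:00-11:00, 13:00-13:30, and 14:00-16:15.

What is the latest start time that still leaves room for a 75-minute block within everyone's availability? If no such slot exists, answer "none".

15:00

Alice free within 09:00–17:00: 09:00–13:15, 14:30–16:45.
Liang ∩ Alice: 09:30–10:30, 12:15–12:45, 13:00–13:15, 14:30–16:45.
Liang ∩ Alice ∩ Brynn: 09:30–10:30, 13:00–13:15, 14:30–16:15.
Windows ≥ 75 min: 14:30–16:15.
Latest start in the last window 14:30–16:15 is 16:15 − 75 min = 15:00.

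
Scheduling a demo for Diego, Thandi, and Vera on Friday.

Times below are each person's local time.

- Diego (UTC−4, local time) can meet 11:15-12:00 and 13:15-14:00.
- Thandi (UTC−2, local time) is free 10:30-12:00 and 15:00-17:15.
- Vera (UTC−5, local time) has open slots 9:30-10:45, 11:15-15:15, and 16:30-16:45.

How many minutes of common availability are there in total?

Diego → UTC: 15:15–16:00, 17:15–18:00.
Thandi → UTC: 12:30–14:00, 17:00–19:15.
Vera → UTC: 14:30–15:45, 16:15–20:15, 21:30–21:45.
Diego ∩ Thandi: 17:15–18:00.
Diego ∩ Thandi ∩ Vera: 17:15–18:00.
Total common minutes: 45.

45 minutes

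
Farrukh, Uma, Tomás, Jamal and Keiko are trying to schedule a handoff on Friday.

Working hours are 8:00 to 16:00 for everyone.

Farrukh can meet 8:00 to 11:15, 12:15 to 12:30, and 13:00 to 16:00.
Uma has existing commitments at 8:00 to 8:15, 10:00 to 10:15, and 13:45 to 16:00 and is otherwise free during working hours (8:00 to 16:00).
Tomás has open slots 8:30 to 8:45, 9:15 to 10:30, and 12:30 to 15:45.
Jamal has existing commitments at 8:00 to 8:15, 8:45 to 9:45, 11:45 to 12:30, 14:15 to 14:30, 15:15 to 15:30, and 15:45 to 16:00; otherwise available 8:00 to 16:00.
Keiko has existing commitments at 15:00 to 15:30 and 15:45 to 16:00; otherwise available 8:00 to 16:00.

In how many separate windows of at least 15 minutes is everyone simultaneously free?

4

Uma free within 08:00–16:00: 08:15–10:00, 10:15–13:45.
Jamal free within 08:00–16:00: 08:15–08:45, 09:45–11:45, 12:30–14:15, 14:30–15:15, 15:30–15:45.
Keiko free within 08:00–16:00: 08:00–15:00, 15:30–15:45.
Farrukh ∩ Uma: 08:15–10:00, 10:15–11:15, 12:15–12:30, 13:00–13:45.
Farrukh ∩ Uma ∩ Tomás: 08:30–08:45, 09:15–10:00, 10:15–10:30, 13:00–13:45.
Farrukh ∩ Uma ∩ Tomás ∩ Jamal: 08:30–08:45, 09:45–10:00, 10:15–10:30, 13:00–13:45.
Farrukh ∩ Uma ∩ Tomás ∩ Jamal ∩ Keiko: 08:30–08:45, 09:45–10:00, 10:15–10:30, 13:00–13:45.
Windows ≥ 15 min: 08:30–08:45, 09:45–10:00, 10:15–10:30, 13:00–13:45.
That's 4 windows.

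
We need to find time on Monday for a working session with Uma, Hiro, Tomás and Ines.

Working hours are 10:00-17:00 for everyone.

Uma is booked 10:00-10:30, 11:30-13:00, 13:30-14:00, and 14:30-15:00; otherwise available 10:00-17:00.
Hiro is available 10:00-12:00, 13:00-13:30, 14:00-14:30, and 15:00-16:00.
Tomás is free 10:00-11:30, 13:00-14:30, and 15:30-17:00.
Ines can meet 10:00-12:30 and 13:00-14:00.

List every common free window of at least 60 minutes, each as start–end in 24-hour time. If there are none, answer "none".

Uma free within 10:00–17:00: 10:30–11:30, 13:00–13:30, 14:00–14:30, 15:00–17:00.
Uma ∩ Hiro: 10:30–11:30, 13:00–13:30, 14:00–14:30, 15:00–16:00.
Uma ∩ Hiro ∩ Tomás: 10:30–11:30, 13:00–13:30, 14:00–14:30, 15:30–16:00.
Uma ∩ Hiro ∩ Tomás ∩ Ines: 10:30–11:30, 13:00–13:30.
Windows ≥ 60 min: 10:30–11:30.

10:30–11:30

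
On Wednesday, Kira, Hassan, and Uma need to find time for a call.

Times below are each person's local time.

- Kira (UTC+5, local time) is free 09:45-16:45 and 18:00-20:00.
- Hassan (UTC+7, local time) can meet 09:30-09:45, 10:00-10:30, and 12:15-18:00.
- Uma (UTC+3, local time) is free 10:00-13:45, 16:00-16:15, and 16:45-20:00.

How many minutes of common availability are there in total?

Kira → UTC: 04:45–11:45, 13:00–15:00.
Hassan → UTC: 02:30–02:45, 03:00–03:30, 05:15–11:00.
Uma → UTC: 07:00–10:45, 13:00–13:15, 13:45–17:00.
Kira ∩ Hassan: 05:15–11:00.
Kira ∩ Hassan ∩ Uma: 07:00–10:45.
Total common minutes: 225.

225 minutes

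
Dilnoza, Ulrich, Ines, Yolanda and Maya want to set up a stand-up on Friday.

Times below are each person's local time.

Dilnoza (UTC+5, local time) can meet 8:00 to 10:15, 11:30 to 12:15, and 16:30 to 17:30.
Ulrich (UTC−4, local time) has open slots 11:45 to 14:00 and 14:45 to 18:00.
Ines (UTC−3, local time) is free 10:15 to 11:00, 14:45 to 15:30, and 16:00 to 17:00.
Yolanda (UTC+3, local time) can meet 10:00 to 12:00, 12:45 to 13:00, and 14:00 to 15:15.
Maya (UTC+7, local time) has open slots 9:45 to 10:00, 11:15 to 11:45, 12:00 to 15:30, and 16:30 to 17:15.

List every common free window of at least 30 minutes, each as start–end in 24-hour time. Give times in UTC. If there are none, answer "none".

Dilnoza → UTC: 03:00–05:15, 06:30–07:15, 11:30–12:30.
Ulrich → UTC: 15:45–18:00, 18:45–22:00.
Ines → UTC: 13:15–14:00, 17:45–18:30, 19:00–20:00.
Yolanda → UTC: 07:00–09:00, 09:45–10:00, 11:00–12:15.
Maya → UTC: 02:45–03:00, 04:15–04:45, 05:00–08:30, 09:30–10:15.
Dilnoza ∩ Ulrich: (none).
Dilnoza ∩ Ulrich ∩ Ines: (none).
Dilnoza ∩ Ulrich ∩ Ines ∩ Yolanda: (none).
Dilnoza ∩ Ulrich ∩ Ines ∩ Yolanda ∩ Maya: (none).
Windows ≥ 30 min: (none).

none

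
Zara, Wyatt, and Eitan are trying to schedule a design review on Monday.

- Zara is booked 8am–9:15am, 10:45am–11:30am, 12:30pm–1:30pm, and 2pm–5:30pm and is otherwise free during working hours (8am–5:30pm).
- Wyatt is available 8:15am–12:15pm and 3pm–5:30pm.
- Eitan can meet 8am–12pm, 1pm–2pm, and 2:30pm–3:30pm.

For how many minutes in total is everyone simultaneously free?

120 minutes

Zara free within 08:00–17:30: 09:15–10:45, 11:30–12:30, 13:30–14:00.
Zara ∩ Wyatt: 09:15–10:45, 11:30–12:15.
Zara ∩ Wyatt ∩ Eitan: 09:15–10:45, 11:30–12:00.
Total common minutes: 90 + 30 = 120.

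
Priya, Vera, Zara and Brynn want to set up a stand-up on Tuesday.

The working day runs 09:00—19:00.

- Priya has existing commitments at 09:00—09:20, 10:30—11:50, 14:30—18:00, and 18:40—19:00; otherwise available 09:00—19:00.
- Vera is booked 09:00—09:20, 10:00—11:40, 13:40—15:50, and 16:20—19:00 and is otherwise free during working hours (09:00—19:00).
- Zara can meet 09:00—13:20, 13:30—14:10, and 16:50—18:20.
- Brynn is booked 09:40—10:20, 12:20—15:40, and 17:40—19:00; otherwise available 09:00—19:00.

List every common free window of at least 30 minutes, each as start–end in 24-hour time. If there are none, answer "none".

11:50–12:20

Priya free within 09:00–19:00: 09:20–10:30, 11:50–14:30, 18:00–18:40.
Vera free within 09:00–19:00: 09:20–10:00, 11:40–13:40, 15:50–16:20.
Brynn free within 09:00–19:00: 09:00–09:40, 10:20–12:20, 15:40–17:40.
Priya ∩ Vera: 09:20–10:00, 11:50–13:40.
Priya ∩ Vera ∩ Zara: 09:20–10:00, 11:50–13:20, 13:30–13:40.
Priya ∩ Vera ∩ Zara ∩ Brynn: 09:20–09:40, 11:50–12:20.
Windows ≥ 30 min: 11:50–12:20.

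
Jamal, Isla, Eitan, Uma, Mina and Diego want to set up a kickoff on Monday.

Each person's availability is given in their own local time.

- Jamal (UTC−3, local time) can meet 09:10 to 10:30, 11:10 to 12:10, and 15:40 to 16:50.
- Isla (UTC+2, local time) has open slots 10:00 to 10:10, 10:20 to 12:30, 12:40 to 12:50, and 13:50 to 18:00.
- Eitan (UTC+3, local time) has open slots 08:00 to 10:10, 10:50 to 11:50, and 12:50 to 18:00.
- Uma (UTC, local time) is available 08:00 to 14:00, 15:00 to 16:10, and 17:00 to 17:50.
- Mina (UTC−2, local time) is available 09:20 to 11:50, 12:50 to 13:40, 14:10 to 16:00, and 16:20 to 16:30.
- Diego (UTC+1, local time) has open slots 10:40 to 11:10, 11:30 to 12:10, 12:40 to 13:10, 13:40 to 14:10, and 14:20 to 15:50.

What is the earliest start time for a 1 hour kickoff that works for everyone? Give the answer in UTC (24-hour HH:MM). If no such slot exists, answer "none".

none

Jamal → UTC: 12:10–13:30, 14:10–15:10, 18:40–19:50.
Isla → UTC: 08:00–08:10, 08:20–10:30, 10:40–10:50, 11:50–16:00.
Eitan → UTC: 05:00–07:10, 07:50–08:50, 09:50–15:00.
Uma → UTC: 08:00–14:00, 15:00–16:10, 17:00–17:50.
Mina → UTC: 11:20–13:50, 14:50–15:40, 16:10–18:00, 18:20–18:30.
Diego → UTC: 09:40–10:10, 10:30–11:10, 11:40–12:10, 12:40–13:10, 13:20–14:50.
Jamal ∩ Isla: 12:10–13:30, 14:10–15:10.
Jamal ∩ Isla ∩ Eitan: 12:10–13:30, 14:10–15:00.
Jamal ∩ Isla ∩ Eitan ∩ Uma: 12:10–13:30.
Jamal ∩ Isla ∩ Eitan ∩ Uma ∩ Mina: 12:10–13:30.
Jamal ∩ Isla ∩ Eitan ∩ Uma ∩ Mina ∩ Diego: 12:40–13:10, 13:20–13:30.
Windows ≥ 60 min: (none).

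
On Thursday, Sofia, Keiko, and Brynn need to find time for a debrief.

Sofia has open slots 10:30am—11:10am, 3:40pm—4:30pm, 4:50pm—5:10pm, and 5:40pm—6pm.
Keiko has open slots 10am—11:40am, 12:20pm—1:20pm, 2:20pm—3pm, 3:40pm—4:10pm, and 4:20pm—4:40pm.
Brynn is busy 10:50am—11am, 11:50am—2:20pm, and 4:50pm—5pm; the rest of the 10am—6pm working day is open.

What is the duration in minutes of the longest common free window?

Brynn free within 10:00–18:00: 10:00–10:50, 11:00–11:50, 14:20–16:50, 17:00–18:00.
Sofia ∩ Keiko: 10:30–11:10, 15:40–16:10, 16:20–16:30.
Sofia ∩ Keiko ∩ Brynn: 10:30–10:50, 11:00–11:10, 15:40–16:10, 16:20–16:30.
Common window lengths: 20, 10, 30, 10 min; longest is 30.

30 minutes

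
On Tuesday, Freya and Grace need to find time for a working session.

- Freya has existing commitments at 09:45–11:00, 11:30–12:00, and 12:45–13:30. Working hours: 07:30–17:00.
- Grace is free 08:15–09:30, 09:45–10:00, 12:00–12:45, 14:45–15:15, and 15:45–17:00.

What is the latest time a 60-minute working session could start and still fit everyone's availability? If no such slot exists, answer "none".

16:00

Freya free within 07:30–17:00: 07:30–09:45, 11:00–11:30, 12:00–12:45, 13:30–17:00.
Freya ∩ Grace: 08:15–09:30, 12:00–12:45, 14:45–15:15, 15:45–17:00.
Windows ≥ 60 min: 08:15–09:30, 15:45–17:00.
Latest start in the last window 15:45–17:00 is 17:00 − 60 min = 16:00.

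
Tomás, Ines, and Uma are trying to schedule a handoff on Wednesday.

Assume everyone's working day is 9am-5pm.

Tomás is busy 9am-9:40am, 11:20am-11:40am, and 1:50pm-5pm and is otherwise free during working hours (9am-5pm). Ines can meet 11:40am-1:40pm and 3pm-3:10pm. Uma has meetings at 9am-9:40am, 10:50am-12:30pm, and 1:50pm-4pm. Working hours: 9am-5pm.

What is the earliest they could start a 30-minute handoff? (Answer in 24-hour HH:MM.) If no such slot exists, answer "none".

Tomás free within 09:00–17:00: 09:40–11:20, 11:40–13:50.
Uma free within 09:00–17:00: 09:40–10:50, 12:30–13:50, 16:00–17:00.
Tomás ∩ Ines: 11:40–13:40.
Tomás ∩ Ines ∩ Uma: 12:30–13:40.
Windows ≥ 30 min: 12:30–13:40.
Earliest such window starts at 12:30.

12:30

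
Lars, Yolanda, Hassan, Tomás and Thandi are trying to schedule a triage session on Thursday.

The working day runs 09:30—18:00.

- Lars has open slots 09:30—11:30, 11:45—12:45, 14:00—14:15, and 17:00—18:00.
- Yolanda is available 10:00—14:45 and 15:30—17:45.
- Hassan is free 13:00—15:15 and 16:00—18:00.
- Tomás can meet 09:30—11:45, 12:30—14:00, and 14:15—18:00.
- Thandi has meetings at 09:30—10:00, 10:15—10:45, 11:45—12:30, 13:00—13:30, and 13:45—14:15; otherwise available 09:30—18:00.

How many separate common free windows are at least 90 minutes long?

Thandi free within 09:30–18:00: 10:00–10:15, 10:45–11:45, 12:30–13:00, 13:30–13:45, 14:15–18:00.
Lars ∩ Yolanda: 10:00–11:30, 11:45–12:45, 14:00–14:15, 17:00–17:45.
Lars ∩ Yolanda ∩ Hassan: 14:00–14:15, 17:00–17:45.
Lars ∩ Yolanda ∩ Hassan ∩ Tomás: 17:00–17:45.
Lars ∩ Yolanda ∩ Hassan ∩ Tomás ∩ Thandi: 17:00–17:45.
Windows ≥ 90 min: (none).
That's 0 windows.

0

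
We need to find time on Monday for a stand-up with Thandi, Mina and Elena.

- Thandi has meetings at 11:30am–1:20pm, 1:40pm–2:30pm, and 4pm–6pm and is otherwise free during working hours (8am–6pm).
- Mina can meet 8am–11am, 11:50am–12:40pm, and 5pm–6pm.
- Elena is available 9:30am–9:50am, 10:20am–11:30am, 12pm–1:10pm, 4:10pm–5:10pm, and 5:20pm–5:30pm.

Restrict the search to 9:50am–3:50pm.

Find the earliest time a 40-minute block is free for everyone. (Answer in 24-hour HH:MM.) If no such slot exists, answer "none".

Thandi free within 08:00–18:00: 08:00–11:30, 13:20–13:40, 14:30–16:00.
Thandi ∩ Mina: 08:00–11:00.
Thandi ∩ Mina ∩ Elena: 09:30–09:50, 10:20–11:00.
Restricted to 09:50–15:50: 10:20–11:00.
Windows ≥ 40 min: 10:20–11:00.
Earliest such window starts at 10:20.

10:20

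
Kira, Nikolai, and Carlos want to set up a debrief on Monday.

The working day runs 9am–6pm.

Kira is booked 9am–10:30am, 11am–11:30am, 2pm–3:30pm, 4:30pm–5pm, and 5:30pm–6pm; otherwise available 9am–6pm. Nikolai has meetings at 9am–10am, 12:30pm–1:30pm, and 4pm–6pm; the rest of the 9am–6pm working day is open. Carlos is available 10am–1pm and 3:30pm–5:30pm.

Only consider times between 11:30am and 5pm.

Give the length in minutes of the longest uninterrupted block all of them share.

60 minutes

Kira free within 09:00–18:00: 10:30–11:00, 11:30–14:00, 15:30–16:30, 17:00–17:30.
Nikolai free within 09:00–18:00: 10:00–12:30, 13:30–16:00.
Kira ∩ Nikolai: 10:30–11:00, 11:30–12:30, 13:30–14:00, 15:30–16:00.
Kira ∩ Nikolai ∩ Carlos: 10:30–11:00, 11:30–12:30, 15:30–16:00.
Restricted to 11:30–17:00: 11:30–12:30, 15:30–16:00.
Common window lengths: 60, 30 min; longest is 60.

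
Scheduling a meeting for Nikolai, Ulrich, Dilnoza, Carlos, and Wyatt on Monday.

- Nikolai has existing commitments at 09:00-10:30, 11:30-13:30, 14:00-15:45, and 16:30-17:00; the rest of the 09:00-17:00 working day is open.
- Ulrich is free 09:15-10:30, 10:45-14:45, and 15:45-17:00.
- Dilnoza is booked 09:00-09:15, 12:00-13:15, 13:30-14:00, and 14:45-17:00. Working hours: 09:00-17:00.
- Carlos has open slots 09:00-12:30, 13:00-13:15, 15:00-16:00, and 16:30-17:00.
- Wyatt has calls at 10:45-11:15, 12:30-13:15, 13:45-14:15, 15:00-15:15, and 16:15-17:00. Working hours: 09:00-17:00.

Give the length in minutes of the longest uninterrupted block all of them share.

15 minutes

Nikolai free within 09:00–17:00: 10:30–11:30, 13:30–14:00, 15:45–16:30.
Dilnoza free within 09:00–17:00: 09:15–12:00, 13:15–13:30, 14:00–14:45.
Wyatt free within 09:00–17:00: 09:00–10:45, 11:15–12:30, 13:15–13:45, 14:15–15:00, 15:15–16:15.
Nikolai ∩ Ulrich: 10:45–11:30, 13:30–14:00, 15:45–16:30.
Nikolai ∩ Ulrich ∩ Dilnoza: 10:45–11:30.
Nikolai ∩ Ulrich ∩ Dilnoza ∩ Carlos: 10:45–11:30.
Nikolai ∩ Ulrich ∩ Dilnoza ∩ Carlos ∩ Wyatt: 11:15–11:30.
Single common window of 15 minutes.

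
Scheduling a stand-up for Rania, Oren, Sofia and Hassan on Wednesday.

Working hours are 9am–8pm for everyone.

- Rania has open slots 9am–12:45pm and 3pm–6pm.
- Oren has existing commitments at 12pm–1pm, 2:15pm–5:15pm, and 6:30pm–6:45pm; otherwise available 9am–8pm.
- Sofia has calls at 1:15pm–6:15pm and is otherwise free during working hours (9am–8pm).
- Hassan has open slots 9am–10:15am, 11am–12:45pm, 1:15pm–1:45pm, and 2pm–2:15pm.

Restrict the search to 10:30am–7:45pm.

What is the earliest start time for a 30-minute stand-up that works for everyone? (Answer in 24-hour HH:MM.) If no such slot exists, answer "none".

11:00

Oren free within 09:00–20:00: 09:00–12:00, 13:00–14:15, 17:15–18:30, 18:45–20:00.
Sofia free within 09:00–20:00: 09:00–13:15, 18:15–20:00.
Rania ∩ Oren: 09:00–12:00, 17:15–18:00.
Rania ∩ Oren ∩ Sofia: 09:00–12:00.
Rania ∩ Oren ∩ Sofia ∩ Hassan: 09:00–10:15, 11:00–12:00.
Restricted to 10:30–19:45: 11:00–12:00.
Windows ≥ 30 min: 11:00–12:00.
Earliest such window starts at 11:00.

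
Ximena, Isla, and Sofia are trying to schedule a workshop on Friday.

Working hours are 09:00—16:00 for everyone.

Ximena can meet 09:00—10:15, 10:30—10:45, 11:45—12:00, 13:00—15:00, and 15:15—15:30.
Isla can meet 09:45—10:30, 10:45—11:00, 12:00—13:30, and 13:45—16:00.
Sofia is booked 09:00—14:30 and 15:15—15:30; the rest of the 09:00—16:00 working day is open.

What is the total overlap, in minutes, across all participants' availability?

Sofia free within 09:00–16:00: 14:30–15:15, 15:30–16:00.
Ximena ∩ Isla: 09:45–10:15, 13:00–13:30, 13:45–15:00, 15:15–15:30.
Ximena ∩ Isla ∩ Sofia: 14:30–15:00.
Total common minutes: 30.

30 minutes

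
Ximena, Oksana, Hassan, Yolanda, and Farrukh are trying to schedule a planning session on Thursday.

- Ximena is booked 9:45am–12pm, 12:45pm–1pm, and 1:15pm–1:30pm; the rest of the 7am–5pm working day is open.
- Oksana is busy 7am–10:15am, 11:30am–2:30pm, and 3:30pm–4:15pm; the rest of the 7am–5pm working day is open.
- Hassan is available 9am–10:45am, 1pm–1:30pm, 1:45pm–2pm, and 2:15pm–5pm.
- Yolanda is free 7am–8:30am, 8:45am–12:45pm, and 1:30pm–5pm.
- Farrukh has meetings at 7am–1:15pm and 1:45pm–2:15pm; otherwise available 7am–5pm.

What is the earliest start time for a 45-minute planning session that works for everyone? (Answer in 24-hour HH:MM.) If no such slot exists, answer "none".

14:30

Ximena free within 07:00–17:00: 07:00–09:45, 12:00–12:45, 13:00–13:15, 13:30–17:00.
Oksana free within 07:00–17:00: 10:15–11:30, 14:30–15:30, 16:15–17:00.
Farrukh free within 07:00–17:00: 13:15–13:45, 14:15–17:00.
Ximena ∩ Oksana: 14:30–15:30, 16:15–17:00.
Ximena ∩ Oksana ∩ Hassan: 14:30–15:30, 16:15–17:00.
Ximena ∩ Oksana ∩ Hassan ∩ Yolanda: 14:30–15:30, 16:15–17:00.
Ximena ∩ Oksana ∩ Hassan ∩ Yolanda ∩ Farrukh: 14:30–15:30, 16:15–17:00.
Windows ≥ 45 min: 14:30–15:30, 16:15–17:00.
Earliest such window starts at 14:30.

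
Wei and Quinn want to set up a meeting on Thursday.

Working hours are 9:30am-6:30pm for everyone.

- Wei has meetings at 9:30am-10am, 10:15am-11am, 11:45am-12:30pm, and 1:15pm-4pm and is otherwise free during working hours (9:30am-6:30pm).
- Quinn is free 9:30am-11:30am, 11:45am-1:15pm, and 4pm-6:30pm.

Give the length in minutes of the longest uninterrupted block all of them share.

150 minutes

Wei free within 09:30–18:30: 10:00–10:15, 11:00–11:45, 12:30–13:15, 16:00–18:30.
Wei ∩ Quinn: 10:00–10:15, 11:00–11:30, 12:30–13:15, 16:00–18:30.
Common window lengths: 15, 30, 45, 150 min; longest is 150.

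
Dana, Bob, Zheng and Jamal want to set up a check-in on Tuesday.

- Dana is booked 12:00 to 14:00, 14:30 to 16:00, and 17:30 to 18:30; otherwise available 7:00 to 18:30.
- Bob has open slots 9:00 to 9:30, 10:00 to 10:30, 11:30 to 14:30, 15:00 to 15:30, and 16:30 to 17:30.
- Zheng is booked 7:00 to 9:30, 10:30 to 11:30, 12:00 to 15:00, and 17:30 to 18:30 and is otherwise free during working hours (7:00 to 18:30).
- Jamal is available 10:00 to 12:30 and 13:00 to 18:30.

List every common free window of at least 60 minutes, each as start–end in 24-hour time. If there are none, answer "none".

16:30–17:30

Dana free within 07:00–18:30: 07:00–12:00, 14:00–14:30, 16:00–17:30.
Zheng free within 07:00–18:30: 09:30–10:30, 11:30–12:00, 15:00–17:30.
Dana ∩ Bob: 09:00–09:30, 10:00–10:30, 11:30–12:00, 14:00–14:30, 16:30–17:30.
Dana ∩ Bob ∩ Zheng: 10:00–10:30, 11:30–12:00, 16:30–17:30.
Dana ∩ Bob ∩ Zheng ∩ Jamal: 10:00–10:30, 11:30–12:00, 16:30–17:30.
Windows ≥ 60 min: 16:30–17:30.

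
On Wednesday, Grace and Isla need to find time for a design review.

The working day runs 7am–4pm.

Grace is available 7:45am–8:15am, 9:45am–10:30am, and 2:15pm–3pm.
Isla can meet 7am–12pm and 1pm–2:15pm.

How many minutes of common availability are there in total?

75 minutes

Grace ∩ Isla: 07:45–08:15, 09:45–10:30.
Total common minutes: 30 + 45 = 75.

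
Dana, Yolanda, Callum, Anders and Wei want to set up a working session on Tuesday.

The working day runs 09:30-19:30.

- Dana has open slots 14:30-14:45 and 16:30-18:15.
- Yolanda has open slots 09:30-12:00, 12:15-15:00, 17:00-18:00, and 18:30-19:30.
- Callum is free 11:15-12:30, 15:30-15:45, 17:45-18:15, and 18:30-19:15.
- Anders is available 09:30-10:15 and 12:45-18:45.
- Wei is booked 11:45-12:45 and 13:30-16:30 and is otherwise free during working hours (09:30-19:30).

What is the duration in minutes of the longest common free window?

Wei free within 09:30–19:30: 09:30–11:45, 12:45–13:30, 16:30–19:30.
Dana ∩ Yolanda: 14:30–14:45, 17:00–18:00.
Dana ∩ Yolanda ∩ Callum: 17:45–18:00.
Dana ∩ Yolanda ∩ Callum ∩ Anders: 17:45–18:00.
Dana ∩ Yolanda ∩ Callum ∩ Anders ∩ Wei: 17:45–18:00.
Single common window of 15 minutes.

15 minutes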